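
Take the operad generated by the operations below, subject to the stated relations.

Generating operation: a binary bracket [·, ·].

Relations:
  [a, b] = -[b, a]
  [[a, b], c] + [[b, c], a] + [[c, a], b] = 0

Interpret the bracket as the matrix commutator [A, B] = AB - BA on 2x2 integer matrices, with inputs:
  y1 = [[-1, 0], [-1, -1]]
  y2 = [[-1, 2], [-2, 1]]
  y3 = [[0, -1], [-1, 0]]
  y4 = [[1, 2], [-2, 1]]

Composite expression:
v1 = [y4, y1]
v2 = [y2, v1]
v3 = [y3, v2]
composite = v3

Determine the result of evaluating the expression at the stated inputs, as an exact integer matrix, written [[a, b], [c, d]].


[y4, y1] = [[-2, 0], [0, 2]]
[y2, [y4, y1]] = [[0, 8], [8, 0]]
[y3, [y2, [y4, y1]]] = [[0, 0], [0, 0]]

[[0, 0], [0, 0]]


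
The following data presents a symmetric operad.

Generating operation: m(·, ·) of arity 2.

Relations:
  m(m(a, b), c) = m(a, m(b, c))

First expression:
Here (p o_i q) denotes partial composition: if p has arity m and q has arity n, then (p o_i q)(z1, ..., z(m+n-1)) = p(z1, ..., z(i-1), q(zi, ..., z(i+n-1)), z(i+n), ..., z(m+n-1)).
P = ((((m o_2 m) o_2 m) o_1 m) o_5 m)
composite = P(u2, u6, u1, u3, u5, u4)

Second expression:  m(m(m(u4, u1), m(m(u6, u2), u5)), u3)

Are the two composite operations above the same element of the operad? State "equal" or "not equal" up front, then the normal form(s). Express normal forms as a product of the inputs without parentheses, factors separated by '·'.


In normal form, the first expression is u2 · u6 · u1 · u3 · u5 · u4
In normal form, the second expression is u4 · u1 · u6 · u2 · u5 · u3
The normal forms differ: not equal.

not equal; first: u2 · u6 · u1 · u3 · u5 · u4; second: u4 · u1 · u6 · u2 · u5 · u3


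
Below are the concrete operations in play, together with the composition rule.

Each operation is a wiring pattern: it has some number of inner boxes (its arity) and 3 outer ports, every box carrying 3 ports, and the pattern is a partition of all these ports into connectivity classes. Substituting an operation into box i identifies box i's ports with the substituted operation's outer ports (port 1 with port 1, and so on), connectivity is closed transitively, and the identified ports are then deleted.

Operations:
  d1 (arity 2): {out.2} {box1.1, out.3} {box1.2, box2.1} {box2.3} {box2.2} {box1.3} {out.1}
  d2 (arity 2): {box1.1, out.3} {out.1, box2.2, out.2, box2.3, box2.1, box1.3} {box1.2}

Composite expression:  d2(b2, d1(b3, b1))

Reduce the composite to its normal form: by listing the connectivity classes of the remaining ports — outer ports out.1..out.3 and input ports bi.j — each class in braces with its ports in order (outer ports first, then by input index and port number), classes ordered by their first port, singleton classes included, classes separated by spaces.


{out.1, out.2, b2.3, b3.1} {out.3, b2.1} {b1.1, b3.2} {b1.2} {b1.3} {b2.2} {b3.3}

After gluing at d2, chains via deleted ports link the b-ports.
composing d1 on (b3, b1), with out.j its own outer ports: {out.1} {out.2} {out.3, b3.1} {b1.1, b3.2} {b1.2} {b1.3} {b3.3}
composing d2 on (b2, b3, b1), with out.j its own outer ports: {out.1, out.2, b2.3, b3.1} {out.3, b2.1} {b1.1, b3.2} {b1.2} {b1.3} {b2.2} {b3.3}


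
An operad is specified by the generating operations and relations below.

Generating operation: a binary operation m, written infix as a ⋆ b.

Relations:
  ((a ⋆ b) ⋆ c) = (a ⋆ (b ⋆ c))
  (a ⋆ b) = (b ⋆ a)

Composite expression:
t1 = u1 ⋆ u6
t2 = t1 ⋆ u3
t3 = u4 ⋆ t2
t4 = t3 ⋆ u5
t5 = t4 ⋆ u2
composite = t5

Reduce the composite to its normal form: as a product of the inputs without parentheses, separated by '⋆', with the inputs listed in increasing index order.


Key point: m commutes, so take the u-inputs in any fixed order.
(u1 ⋆ u6) linearizes to u1 ⋆ u6
((u1 ⋆ u6) ⋆ u3) linearizes to u1 ⋆ u6 ⋆ u3
(u4 ⋆ ((u1 ⋆ u6) ⋆ u3)) linearizes to u4 ⋆ u1 ⋆ u6 ⋆ u3
((u4 ⋆ ((u1 ⋆ u6) ⋆ u3)) ⋆ u5) linearizes to u4 ⋆ u1 ⋆ u6 ⋆ u3 ⋆ u5
(((u4 ⋆ ((u1 ⋆ u6) ⋆ u3)) ⋆ u5) ⋆ u2) linearizes to u4 ⋆ u1 ⋆ u6 ⋆ u3 ⋆ u5 ⋆ u2
sorting the factors by input index: u1 ⋆ u2 ⋆ u3 ⋆ u4 ⋆ u5 ⋆ u6

u1 ⋆ u2 ⋆ u3 ⋆ u4 ⋆ u5 ⋆ u6


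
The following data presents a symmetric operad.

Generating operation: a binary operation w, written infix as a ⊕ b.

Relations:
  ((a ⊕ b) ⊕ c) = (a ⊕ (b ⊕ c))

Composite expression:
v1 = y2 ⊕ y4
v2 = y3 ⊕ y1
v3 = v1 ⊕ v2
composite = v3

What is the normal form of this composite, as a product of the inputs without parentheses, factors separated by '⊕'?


y2 ⊕ y4 ⊕ y3 ⊕ y1

Key point: w is associative — brackets drop, the y-order remains.
(y2 ⊕ y4) reduces to y2 ⊕ y4
(y3 ⊕ y1) reduces to y3 ⊕ y1
((y2 ⊕ y4) ⊕ (y3 ⊕ y1)) reduces to y2 ⊕ y4 ⊕ y3 ⊕ y1


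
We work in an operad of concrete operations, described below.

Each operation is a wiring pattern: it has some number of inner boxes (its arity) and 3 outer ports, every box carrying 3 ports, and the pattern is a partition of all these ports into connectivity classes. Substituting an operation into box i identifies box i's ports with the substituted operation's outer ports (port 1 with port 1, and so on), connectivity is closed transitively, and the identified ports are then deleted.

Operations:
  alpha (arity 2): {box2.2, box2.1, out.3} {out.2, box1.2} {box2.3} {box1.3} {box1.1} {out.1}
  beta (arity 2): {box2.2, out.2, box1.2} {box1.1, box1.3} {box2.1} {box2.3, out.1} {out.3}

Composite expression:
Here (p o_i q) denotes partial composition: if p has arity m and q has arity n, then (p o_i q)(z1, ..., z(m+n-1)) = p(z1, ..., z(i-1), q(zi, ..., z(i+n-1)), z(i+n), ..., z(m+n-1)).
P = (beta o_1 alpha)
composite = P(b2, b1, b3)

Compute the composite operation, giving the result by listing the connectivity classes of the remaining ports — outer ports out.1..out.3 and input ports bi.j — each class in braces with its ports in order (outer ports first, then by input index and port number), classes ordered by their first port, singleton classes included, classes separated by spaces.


{out.1, b3.3} {out.2, b2.2, b3.2} {out.3} {b1.1, b1.2} {b1.3} {b2.1} {b2.3} {b3.1}

Two ports join when wires chain via beta-identified ports.
alpha over (b2, b1) gives {out.1} {out.2, b2.2} {out.3, b1.1, b1.2} {b1.3} {b2.1} {b2.3}, out.j being that stage's outer ports
beta over (b2, b1, b3) gives {out.1, b3.3} {out.2, b2.2, b3.2} {out.3} {b1.1, b1.2} {b1.3} {b2.1} {b2.3} {b3.1}, out.j being that stage's outer ports


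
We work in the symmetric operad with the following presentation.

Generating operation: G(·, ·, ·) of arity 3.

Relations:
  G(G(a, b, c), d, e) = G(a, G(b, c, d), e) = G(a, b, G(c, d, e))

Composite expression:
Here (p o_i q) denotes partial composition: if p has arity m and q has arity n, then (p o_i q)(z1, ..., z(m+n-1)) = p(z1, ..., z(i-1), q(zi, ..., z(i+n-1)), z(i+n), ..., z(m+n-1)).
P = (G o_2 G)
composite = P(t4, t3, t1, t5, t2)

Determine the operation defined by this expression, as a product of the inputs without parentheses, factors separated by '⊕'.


t4 ⊕ t3 ⊕ t1 ⊕ t5 ⊕ t2


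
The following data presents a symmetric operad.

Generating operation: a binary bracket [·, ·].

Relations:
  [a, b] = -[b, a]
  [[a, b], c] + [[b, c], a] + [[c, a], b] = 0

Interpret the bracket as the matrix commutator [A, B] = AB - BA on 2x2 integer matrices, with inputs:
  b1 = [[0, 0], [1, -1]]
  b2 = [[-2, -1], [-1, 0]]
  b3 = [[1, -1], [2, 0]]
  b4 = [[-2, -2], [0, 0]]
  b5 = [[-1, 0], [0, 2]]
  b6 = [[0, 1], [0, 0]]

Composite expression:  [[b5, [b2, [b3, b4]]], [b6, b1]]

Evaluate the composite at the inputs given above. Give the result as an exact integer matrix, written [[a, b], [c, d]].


[[-48, 96], [-96, 48]]


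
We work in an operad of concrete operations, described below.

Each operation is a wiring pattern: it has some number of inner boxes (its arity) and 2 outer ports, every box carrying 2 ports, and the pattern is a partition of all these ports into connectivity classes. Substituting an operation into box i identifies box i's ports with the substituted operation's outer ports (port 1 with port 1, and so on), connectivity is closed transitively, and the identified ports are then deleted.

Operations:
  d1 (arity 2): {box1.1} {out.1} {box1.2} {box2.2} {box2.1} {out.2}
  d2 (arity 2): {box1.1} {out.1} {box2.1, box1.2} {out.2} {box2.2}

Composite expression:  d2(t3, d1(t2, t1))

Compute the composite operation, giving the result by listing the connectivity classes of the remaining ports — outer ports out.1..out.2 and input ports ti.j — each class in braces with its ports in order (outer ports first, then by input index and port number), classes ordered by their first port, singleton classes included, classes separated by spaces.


{out.1} {out.2} {t1.1} {t1.2} {t2.1} {t2.2} {t3.1} {t3.2}


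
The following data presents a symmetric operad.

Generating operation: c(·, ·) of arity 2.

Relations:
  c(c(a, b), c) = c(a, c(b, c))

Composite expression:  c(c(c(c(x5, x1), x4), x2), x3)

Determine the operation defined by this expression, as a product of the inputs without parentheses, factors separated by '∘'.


x5 ∘ x1 ∘ x4 ∘ x2 ∘ x3

Every regrouping of c is equal, so read the x-inputs in written order.
c(x5, x1) unparenthesizes to x5 ∘ x1
c(c(x5, x1), x4) unparenthesizes to x5 ∘ x1 ∘ x4
c(c(c(x5, x1), x4), x2) unparenthesizes to x5 ∘ x1 ∘ x4 ∘ x2
c(c(c(c(x5, x1), x4), x2), x3) unparenthesizes to x5 ∘ x1 ∘ x4 ∘ x2 ∘ x3


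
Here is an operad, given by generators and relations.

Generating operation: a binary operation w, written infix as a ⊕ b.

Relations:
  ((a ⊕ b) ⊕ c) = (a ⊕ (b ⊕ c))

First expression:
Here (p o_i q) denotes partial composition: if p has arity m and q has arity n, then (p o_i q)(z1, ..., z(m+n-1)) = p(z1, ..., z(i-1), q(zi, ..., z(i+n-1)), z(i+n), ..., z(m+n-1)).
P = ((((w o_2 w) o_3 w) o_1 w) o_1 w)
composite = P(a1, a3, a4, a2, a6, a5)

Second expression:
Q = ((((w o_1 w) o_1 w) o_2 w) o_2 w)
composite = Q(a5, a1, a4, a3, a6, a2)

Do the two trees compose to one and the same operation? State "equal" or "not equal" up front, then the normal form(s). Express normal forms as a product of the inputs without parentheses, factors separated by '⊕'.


Reducing the first expression gives a1 ⊕ a3 ⊕ a4 ⊕ a2 ⊕ a6 ⊕ a5
Reducing the second expression gives a5 ⊕ a1 ⊕ a4 ⊕ a3 ⊕ a6 ⊕ a2
They disagree, so not equal.

not equal; the first gives a1 ⊕ a3 ⊕ a4 ⊕ a2 ⊕ a6 ⊕ a5 and the second a5 ⊕ a1 ⊕ a4 ⊕ a3 ⊕ a6 ⊕ a2


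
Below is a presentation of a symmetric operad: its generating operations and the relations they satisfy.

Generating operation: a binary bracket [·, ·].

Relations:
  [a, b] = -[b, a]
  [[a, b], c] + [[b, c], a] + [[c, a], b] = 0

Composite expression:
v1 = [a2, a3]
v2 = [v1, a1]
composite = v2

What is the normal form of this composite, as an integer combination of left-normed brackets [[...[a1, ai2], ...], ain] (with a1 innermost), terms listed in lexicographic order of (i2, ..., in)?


-[[a1, a2], a3] + [[a1, a3], a2]


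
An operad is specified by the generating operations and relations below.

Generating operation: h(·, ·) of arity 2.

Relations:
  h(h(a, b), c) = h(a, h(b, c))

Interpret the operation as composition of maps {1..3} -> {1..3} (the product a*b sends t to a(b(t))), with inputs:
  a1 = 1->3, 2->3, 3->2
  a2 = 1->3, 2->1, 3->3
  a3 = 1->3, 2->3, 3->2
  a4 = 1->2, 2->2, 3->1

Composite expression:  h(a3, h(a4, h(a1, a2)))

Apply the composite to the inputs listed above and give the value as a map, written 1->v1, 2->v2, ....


1->3, 2->3, 3->3


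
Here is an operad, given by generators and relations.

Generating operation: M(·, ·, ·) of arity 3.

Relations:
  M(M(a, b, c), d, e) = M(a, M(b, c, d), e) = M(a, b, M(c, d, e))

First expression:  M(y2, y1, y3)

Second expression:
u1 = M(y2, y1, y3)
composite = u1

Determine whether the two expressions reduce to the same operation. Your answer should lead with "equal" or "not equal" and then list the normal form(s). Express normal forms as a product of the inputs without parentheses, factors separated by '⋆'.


equal; both compose to y2 ⋆ y1 ⋆ y3

The first expression, normalized: y2 ⋆ y1 ⋆ y3
The second expression, normalized: y2 ⋆ y1 ⋆ y3
One common form — equal.


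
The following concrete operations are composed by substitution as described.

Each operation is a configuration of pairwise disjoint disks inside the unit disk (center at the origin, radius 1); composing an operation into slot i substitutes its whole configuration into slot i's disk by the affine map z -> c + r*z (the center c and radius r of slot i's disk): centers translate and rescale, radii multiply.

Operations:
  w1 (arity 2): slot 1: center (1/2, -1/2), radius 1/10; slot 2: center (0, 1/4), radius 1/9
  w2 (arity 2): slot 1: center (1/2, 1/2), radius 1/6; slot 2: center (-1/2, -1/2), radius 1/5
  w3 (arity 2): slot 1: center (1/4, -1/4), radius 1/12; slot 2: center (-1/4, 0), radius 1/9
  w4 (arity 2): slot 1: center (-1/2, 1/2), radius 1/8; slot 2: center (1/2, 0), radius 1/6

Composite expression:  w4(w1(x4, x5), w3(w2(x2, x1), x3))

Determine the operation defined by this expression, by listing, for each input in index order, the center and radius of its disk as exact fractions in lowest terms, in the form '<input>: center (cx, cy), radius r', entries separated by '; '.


x1: center (77/144, -7/144), radius 1/360; x2: center (79/144, -5/144), radius 1/432; x3: center (11/24, 0), radius 1/54; x4: center (-7/16, 7/16), radius 1/80; x5: center (-1/2, 17/32), radius 1/72

Below w4, radii multiply path by path; the x-disk centers shift.
x4: after 2 affine steps, its disk has center (-7/16, 7/16), radius 1/80
x5: after 2 affine steps, its disk has center (-1/2, 17/32), radius 1/72
x2: after 3 affine steps, its disk has center (79/144, -5/144), radius 1/432
x1: after 3 affine steps, its disk has center (77/144, -7/144), radius 1/360
x3: after 2 affine steps, its disk has center (11/24, 0), radius 1/54


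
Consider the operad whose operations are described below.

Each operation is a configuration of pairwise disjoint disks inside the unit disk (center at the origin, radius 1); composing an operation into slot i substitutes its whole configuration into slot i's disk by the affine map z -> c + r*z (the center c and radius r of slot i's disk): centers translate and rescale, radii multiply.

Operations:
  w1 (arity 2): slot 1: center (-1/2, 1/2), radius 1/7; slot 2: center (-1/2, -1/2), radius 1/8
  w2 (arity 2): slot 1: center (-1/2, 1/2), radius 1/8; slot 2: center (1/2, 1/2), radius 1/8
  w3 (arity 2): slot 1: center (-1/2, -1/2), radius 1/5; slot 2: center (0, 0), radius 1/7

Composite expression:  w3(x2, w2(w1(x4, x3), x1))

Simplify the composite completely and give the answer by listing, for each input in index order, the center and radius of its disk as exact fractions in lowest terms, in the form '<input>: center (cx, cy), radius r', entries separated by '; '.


x1: center (1/14, 1/14), radius 1/56; x2: center (-1/2, -1/2), radius 1/5; x3: center (-9/112, 1/16), radius 1/448; x4: center (-9/112, 9/112), radius 1/392

Below w3, radii multiply path by path; the x-disk centers shift.
input x2: applying the 1 nested substitution gives center (-1/2, -1/2), radius 1/5
input x4: applying the 3 nested substitutions gives center (-9/112, 9/112), radius 1/392
input x3: applying the 3 nested substitutions gives center (-9/112, 1/16), radius 1/448
input x1: applying the 2 nested substitutions gives center (1/14, 1/14), radius 1/56


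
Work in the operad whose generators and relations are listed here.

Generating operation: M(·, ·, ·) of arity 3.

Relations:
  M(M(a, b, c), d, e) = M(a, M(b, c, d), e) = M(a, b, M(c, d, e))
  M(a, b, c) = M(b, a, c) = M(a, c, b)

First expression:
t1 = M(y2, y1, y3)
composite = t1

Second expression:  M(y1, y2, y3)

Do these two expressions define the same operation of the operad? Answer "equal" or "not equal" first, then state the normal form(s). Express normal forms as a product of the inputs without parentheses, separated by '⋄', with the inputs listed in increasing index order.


equal; the common form is y1 ⋄ y2 ⋄ y3


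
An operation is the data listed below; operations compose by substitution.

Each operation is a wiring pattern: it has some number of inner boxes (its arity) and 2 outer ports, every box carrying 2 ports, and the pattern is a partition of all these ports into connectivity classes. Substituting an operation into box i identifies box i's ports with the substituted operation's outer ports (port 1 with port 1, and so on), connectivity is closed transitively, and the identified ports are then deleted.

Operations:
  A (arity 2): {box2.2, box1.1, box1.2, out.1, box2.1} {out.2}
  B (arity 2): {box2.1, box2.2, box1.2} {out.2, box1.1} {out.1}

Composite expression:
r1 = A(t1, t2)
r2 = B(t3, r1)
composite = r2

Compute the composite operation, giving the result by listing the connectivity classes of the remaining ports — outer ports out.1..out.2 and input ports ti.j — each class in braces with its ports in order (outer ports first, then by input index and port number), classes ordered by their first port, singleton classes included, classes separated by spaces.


{out.1} {out.2, t3.1} {t1.1, t1.2, t2.1, t2.2, t3.2}

Treat the ports identified at B as solder joints: merge, then drop.
the subtree at A composes to {out.1, t1.1, t1.2, t2.1, t2.2} {out.2} on (t1, t2); out.j = own outer ports
the subtree at B composes to {out.1} {out.2, t3.1} {t1.1, t1.2, t2.1, t2.2, t3.2} on (t3, t1, t2); out.j = own outer ports


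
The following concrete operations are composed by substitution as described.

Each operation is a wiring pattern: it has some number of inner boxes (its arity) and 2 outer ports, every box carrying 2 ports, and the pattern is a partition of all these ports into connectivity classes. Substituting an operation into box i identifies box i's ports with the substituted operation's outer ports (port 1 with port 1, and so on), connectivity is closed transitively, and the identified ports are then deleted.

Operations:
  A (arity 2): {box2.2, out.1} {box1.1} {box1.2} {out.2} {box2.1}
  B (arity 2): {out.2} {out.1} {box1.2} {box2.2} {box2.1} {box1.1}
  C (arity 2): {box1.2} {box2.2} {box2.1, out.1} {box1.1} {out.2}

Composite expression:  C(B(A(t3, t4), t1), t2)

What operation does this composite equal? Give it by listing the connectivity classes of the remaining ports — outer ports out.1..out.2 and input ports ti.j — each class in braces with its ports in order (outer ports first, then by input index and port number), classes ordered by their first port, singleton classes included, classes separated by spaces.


Reachability decides: close wires over C-identified ports.
through A, on inputs (t3, t4): {out.1, t4.2} {out.2} {t3.1} {t3.2} {t4.1} (out.j = stage outer ports)
through B, on inputs (t3, t4, t1): {out.1} {out.2} {t1.1} {t1.2} {t3.1} {t3.2} {t4.1} {t4.2} (out.j = stage outer ports)
through C, on inputs (t3, t4, t1, t2): {out.1, t2.1} {out.2} {t1.1} {t1.2} {t2.2} {t3.1} {t3.2} {t4.1} {t4.2} (out.j = stage outer ports)

{out.1, t2.1} {out.2} {t1.1} {t1.2} {t2.2} {t3.1} {t3.2} {t4.1} {t4.2}


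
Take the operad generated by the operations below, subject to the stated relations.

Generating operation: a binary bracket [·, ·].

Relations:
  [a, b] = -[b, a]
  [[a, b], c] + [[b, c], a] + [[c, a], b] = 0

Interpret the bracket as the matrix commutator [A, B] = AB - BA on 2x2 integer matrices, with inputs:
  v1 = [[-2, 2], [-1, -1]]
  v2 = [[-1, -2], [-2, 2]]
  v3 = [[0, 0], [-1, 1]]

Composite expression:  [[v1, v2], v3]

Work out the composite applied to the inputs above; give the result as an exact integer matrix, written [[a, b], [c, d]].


[v1, v2] = [[-6, 8], [1, 6]]
[[v1, v2], v3] = [[-8, 8], [-13, 8]]

[[-8, 8], [-13, 8]]


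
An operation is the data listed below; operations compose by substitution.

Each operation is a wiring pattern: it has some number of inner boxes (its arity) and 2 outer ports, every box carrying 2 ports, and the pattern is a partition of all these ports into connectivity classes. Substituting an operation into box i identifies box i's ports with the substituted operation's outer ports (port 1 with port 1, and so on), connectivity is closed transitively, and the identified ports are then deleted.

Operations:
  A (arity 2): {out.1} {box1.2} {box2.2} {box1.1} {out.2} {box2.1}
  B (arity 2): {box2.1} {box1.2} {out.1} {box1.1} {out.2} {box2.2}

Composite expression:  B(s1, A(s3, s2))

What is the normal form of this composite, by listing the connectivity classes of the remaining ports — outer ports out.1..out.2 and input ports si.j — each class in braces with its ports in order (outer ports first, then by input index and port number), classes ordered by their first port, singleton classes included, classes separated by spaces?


{out.1} {out.2} {s1.1} {s1.2} {s2.1} {s2.2} {s3.1} {s3.2}

Two ports join when wires chain via B-identified ports.
A over (s3, s2) gives {out.1} {out.2} {s2.1} {s2.2} {s3.1} {s3.2}, out.j being that stage's outer ports
B over (s1, s3, s2) gives {out.1} {out.2} {s1.1} {s1.2} {s2.1} {s2.2} {s3.1} {s3.2}, out.j being that stage's outer ports


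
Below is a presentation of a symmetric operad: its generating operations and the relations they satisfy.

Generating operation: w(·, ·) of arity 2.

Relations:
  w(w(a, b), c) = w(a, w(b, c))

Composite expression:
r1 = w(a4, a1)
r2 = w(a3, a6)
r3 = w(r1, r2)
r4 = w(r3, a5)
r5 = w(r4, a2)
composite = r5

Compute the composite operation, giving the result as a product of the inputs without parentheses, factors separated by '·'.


Associativity of w dissolves the nesting; only the a-input order survives.
w(a4, a1) flattens to a4 · a1
w(a3, a6) flattens to a3 · a6
w(w(a4, a1), w(a3, a6)) flattens to a4 · a1 · a3 · a6
w(w(w(a4, a1), w(a3, a6)), a5) flattens to a4 · a1 · a3 · a6 · a5
w(w(w(w(a4, a1), w(a3, a6)), a5), a2) flattens to a4 · a1 · a3 · a6 · a5 · a2

a4 · a1 · a3 · a6 · a5 · a2


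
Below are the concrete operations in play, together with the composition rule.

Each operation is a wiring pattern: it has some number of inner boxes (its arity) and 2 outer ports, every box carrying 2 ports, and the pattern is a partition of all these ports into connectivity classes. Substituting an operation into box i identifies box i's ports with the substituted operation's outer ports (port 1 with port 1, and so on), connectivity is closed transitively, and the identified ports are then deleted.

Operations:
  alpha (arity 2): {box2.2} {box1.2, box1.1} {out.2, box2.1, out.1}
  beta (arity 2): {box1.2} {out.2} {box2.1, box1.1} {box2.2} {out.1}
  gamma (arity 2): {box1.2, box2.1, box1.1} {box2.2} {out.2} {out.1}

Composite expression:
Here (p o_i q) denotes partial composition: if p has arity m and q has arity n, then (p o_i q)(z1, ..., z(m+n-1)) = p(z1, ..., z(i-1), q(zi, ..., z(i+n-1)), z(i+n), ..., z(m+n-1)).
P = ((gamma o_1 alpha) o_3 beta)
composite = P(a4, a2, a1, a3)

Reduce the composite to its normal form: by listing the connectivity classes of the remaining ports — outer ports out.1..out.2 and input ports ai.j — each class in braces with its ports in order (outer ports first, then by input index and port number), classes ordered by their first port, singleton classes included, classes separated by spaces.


{out.1} {out.2} {a1.1, a3.1} {a1.2} {a2.1} {a2.2} {a3.2} {a4.1, a4.2}

After gluing at gamma, chains via deleted ports link the a-ports.
after alpha, the pattern on (a4, a2) reads {out.1, out.2, a2.1} {a2.2} {a4.1, a4.2} (out.j = its outer ports)
after beta, the pattern on (a1, a3) reads {out.1} {out.2} {a1.1, a3.1} {a1.2} {a3.2} (out.j = its outer ports)
after gamma, the pattern on (a4, a2, a1, a3) reads {out.1} {out.2} {a1.1, a3.1} {a1.2} {a2.1} {a2.2} {a3.2} {a4.1, a4.2} (out.j = its outer ports)


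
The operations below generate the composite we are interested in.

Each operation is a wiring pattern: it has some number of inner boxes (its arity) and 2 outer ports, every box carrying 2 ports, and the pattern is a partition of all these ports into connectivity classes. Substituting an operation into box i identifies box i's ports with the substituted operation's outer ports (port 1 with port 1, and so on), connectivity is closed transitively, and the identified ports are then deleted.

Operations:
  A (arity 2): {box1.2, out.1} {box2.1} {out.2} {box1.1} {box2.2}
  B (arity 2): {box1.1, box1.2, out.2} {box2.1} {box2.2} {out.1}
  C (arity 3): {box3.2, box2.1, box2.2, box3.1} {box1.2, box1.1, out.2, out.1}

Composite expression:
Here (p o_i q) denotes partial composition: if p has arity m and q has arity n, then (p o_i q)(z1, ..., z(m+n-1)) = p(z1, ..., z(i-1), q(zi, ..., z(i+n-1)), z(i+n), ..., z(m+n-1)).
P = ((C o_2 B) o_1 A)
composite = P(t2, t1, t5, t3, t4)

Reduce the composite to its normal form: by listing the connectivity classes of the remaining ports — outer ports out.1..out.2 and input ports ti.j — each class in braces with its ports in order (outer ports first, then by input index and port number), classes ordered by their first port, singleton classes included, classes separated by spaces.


{out.1, out.2, t2.2} {t1.1} {t1.2} {t2.1} {t3.1} {t3.2} {t4.1, t4.2, t5.1, t5.2}

Connectivity passes through glued C-boundaries; trace each wire chain.
stage A: inputs (t2, t1), connectivity {out.1, t2.2} {out.2} {t1.1} {t1.2} {t2.1}, out.j its boundary
stage B: inputs (t5, t3), connectivity {out.1} {out.2, t5.1, t5.2} {t3.1} {t3.2}, out.j its boundary
stage C: inputs (t2, t1, t5, t3, t4), connectivity {out.1, out.2, t2.2} {t1.1} {t1.2} {t2.1} {t3.1} {t3.2} {t4.1, t4.2, t5.1, t5.2}, out.j its boundary


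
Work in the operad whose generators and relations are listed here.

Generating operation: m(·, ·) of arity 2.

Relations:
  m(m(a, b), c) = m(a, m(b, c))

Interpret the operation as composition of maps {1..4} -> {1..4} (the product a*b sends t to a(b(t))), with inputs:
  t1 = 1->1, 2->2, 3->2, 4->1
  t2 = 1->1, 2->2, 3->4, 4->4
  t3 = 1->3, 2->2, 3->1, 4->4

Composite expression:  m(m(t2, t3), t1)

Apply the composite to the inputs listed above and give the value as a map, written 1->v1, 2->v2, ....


1->4, 2->2, 3->2, 4->4

m(t2, t3) = 1->4, 2->2, 3->1, 4->4
m(m(t2, t3), t1) = 1->4, 2->2, 3->2, 4->4


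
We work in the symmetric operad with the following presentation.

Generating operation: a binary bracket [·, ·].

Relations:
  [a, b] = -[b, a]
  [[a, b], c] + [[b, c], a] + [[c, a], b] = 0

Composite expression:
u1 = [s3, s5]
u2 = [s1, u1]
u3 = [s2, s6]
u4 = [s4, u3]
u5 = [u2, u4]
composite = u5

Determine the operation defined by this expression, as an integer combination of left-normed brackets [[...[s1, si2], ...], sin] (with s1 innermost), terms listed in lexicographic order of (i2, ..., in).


-[[[[[s1, s3], s5], s2], s6], s4] + [[[[[s1, s3], s5], s4], s2], s6] - [[[[[s1, s3], s5], s4], s6], s2] + [[[[[s1, s3], s5], s6], s2], s4] + [[[[[s1, s5], s3], s2], s6], s4] - [[[[[s1, s5], s3], s4], s2], s6] + [[[[[s1, s5], s3], s4], s6], s2] - [[[[[s1, s5], s3], s6], s2], s4]


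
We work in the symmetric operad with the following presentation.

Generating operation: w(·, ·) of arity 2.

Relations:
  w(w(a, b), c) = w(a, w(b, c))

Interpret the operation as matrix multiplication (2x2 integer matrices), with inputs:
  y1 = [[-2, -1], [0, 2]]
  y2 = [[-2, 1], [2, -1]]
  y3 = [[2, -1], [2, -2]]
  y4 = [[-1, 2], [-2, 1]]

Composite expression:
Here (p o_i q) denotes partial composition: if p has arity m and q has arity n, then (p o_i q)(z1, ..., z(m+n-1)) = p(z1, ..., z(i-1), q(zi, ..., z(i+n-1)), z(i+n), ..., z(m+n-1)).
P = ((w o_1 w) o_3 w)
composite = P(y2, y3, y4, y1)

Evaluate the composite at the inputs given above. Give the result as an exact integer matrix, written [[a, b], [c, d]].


[[-4, -10], [4, 10]]

w(y2, y3) = [[-2, 0], [2, 0]]
w(y4, y1) = [[2, 5], [4, 4]]
w(w(y2, y3), w(y4, y1)) = [[-4, -10], [4, 10]]


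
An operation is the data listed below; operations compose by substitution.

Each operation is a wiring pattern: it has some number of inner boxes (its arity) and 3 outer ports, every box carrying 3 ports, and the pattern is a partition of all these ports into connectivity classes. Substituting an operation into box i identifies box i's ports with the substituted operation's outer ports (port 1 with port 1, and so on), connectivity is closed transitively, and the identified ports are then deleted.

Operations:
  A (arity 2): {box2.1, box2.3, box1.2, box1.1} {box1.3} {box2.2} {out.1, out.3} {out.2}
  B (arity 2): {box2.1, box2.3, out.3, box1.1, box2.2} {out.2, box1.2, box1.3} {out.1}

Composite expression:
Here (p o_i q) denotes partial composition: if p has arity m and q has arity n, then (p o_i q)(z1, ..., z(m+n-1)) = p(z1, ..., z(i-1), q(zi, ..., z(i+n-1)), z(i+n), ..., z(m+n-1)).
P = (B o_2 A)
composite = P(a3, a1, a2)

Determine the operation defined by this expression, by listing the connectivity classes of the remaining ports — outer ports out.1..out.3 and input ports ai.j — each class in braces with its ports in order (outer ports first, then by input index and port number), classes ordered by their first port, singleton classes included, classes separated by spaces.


After gluing at B, chains via deleted ports link the a-ports.
after A, the pattern on (a1, a2) reads {out.1, out.3} {out.2} {a1.1, a1.2, a2.1, a2.3} {a1.3} {a2.2} (out.j = its outer ports)
after B, the pattern on (a3, a1, a2) reads {out.1} {out.2, a3.2, a3.3} {out.3, a3.1} {a1.1, a1.2, a2.1, a2.3} {a1.3} {a2.2} (out.j = its outer ports)

{out.1} {out.2, a3.2, a3.3} {out.3, a3.1} {a1.1, a1.2, a2.1, a2.3} {a1.3} {a2.2}


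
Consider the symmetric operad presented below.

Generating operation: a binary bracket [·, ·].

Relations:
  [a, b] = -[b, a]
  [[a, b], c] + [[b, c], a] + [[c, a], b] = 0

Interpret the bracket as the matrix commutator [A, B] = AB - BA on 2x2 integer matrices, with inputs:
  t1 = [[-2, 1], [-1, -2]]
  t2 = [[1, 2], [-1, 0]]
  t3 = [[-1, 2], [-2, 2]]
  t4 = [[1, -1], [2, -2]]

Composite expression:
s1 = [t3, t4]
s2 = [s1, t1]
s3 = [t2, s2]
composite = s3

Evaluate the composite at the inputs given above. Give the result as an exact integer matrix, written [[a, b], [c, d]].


[[12, -8], [-10, -12]]

[t3, t4] = [[2, -3], [0, -2]]
[[t3, t4], t1] = [[3, 4], [4, -3]]
[t2, [[t3, t4], t1]] = [[12, -8], [-10, -12]]


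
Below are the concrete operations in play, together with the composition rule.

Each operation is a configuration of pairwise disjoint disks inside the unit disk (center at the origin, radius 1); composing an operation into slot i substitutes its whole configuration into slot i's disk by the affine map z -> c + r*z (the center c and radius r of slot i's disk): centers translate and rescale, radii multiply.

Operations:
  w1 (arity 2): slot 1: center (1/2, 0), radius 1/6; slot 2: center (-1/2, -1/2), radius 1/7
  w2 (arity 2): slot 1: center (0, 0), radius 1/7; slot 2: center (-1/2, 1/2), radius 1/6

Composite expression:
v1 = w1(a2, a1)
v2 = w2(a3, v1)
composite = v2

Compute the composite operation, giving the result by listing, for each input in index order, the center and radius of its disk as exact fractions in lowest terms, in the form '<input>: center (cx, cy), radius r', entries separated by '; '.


a1: center (-7/12, 5/12), radius 1/42; a2: center (-5/12, 1/2), radius 1/36; a3: center (0, 0), radius 1/7


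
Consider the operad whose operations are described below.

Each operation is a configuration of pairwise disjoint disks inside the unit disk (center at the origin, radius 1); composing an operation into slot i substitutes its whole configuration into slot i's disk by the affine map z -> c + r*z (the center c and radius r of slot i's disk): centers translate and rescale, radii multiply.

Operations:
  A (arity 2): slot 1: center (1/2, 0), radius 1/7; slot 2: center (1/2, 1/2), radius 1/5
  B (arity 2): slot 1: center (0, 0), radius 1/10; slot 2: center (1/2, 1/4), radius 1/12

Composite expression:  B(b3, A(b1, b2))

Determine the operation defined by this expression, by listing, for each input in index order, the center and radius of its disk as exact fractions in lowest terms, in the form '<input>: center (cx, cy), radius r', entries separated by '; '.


Nesting under B composes maps z -> c + r*z down each b-path.
b3 passes through 1 substitution, ending at center (0, 0), radius 1/10
b1 passes through 2 substitutions, ending at center (13/24, 1/4), radius 1/84
b2 passes through 2 substitutions, ending at center (13/24, 7/24), radius 1/60

b1: center (13/24, 1/4), radius 1/84; b2: center (13/24, 7/24), radius 1/60; b3: center (0, 0), radius 1/10


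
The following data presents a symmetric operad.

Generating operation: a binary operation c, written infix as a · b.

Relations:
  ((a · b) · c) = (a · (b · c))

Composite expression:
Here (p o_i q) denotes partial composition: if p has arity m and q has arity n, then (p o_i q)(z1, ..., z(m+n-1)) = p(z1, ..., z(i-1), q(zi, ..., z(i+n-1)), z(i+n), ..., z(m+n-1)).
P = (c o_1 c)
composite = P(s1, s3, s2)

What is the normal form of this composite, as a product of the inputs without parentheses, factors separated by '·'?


Associativity of c dissolves the nesting; only the s-input order survives.
(s1 · s3) flattens to s1 · s3
((s1 · s3) · s2) flattens to s1 · s3 · s2

s1 · s3 · s2


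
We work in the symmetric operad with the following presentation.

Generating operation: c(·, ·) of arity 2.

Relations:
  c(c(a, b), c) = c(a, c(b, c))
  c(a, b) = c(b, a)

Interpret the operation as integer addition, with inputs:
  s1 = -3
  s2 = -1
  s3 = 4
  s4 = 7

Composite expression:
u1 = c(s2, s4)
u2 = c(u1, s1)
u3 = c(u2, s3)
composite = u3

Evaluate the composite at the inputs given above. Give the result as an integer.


c(s2, s4) = 6
c(c(s2, s4), s1) = 3
c(c(c(s2, s4), s1), s3) = 7

7


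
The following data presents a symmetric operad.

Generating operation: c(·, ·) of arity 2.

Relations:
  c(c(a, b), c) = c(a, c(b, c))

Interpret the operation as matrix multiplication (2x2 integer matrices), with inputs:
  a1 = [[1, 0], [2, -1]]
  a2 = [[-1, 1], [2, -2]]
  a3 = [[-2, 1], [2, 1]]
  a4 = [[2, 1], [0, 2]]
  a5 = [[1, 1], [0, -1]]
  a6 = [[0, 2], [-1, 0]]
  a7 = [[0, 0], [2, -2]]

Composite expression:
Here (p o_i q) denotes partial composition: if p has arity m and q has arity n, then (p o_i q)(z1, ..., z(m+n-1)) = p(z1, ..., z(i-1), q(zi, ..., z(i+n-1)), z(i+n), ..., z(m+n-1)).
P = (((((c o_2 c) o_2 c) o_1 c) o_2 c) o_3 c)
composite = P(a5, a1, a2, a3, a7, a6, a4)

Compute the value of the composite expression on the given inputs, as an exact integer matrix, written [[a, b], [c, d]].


[[0, 0], [0, 0]]

c(a2, a3) = [[4, 0], [-8, 0]]
c(a1, c(a2, a3)) = [[4, 0], [16, 0]]
c(a5, c(a1, c(a2, a3))) = [[20, 0], [-16, 0]]
c(a7, a6) = [[0, 0], [2, 4]]
c(c(a7, a6), a4) = [[0, 0], [4, 10]]
c(c(a5, c(a1, c(a2, a3))), c(c(a7, a6), a4)) = [[0, 0], [0, 0]]


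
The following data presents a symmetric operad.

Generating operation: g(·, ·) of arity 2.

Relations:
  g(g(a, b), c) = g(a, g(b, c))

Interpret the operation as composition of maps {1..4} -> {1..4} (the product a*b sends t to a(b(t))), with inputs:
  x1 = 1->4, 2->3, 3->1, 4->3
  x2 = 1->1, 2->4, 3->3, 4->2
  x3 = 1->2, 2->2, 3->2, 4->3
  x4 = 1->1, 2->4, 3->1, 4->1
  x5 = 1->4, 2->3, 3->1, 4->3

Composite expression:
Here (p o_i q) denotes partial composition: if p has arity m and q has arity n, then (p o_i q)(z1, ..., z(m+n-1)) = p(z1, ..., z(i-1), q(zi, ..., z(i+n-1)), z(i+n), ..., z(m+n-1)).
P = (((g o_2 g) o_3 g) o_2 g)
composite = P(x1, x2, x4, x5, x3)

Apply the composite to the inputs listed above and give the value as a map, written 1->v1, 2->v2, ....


g(x2, x4) = 1->1, 2->2, 3->1, 4->1
g(x5, x3) = 1->3, 2->3, 3->3, 4->1
g(g(x2, x4), g(x5, x3)) = 1->1, 2->1, 3->1, 4->1
g(x1, g(g(x2, x4), g(x5, x3))) = 1->4, 2->4, 3->4, 4->4

1->4, 2->4, 3->4, 4->4


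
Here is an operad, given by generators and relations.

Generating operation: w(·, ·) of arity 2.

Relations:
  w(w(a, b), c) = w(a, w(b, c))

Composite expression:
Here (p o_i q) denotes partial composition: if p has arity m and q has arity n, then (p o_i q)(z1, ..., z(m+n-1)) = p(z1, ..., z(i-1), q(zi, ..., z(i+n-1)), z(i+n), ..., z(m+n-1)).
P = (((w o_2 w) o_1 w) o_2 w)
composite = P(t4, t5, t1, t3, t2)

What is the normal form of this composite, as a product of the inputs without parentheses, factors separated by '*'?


t4 * t5 * t1 * t3 * t2


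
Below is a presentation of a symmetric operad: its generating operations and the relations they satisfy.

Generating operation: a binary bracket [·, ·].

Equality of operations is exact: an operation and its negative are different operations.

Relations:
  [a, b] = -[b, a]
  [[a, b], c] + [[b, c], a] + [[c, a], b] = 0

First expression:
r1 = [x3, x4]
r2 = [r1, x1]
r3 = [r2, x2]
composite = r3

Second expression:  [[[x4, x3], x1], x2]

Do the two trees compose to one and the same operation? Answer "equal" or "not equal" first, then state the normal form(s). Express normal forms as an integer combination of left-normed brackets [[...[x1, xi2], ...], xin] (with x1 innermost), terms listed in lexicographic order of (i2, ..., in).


In normal form, the first expression is -[[[x1, x3], x4], x2] + [[[x1, x4], x3], x2]
In normal form, the second expression is [[[x1, x3], x4], x2] - [[[x1, x4], x3], x2]
Different reductions; not equal.

not equal; the first gives -[[[x1, x3], x4], x2] + [[[x1, x4], x3], x2] and the second [[[x1, x3], x4], x2] - [[[x1, x4], x3], x2]


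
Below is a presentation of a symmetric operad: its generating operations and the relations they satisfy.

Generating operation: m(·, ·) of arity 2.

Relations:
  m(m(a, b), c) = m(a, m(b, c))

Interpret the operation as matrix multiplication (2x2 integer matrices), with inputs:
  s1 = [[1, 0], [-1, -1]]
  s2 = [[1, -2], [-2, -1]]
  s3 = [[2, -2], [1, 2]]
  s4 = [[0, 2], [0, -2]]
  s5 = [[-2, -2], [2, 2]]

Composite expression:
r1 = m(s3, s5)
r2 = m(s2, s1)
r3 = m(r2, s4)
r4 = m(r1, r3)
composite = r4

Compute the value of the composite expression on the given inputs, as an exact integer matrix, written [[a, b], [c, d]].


[[0, 16], [0, -4]]

m(s3, s5) = [[-8, -8], [2, 2]]
m(s2, s1) = [[3, 2], [-1, 1]]
m(m(s2, s1), s4) = [[0, 2], [0, -4]]
m(m(s3, s5), m(m(s2, s1), s4)) = [[0, 16], [0, -4]]


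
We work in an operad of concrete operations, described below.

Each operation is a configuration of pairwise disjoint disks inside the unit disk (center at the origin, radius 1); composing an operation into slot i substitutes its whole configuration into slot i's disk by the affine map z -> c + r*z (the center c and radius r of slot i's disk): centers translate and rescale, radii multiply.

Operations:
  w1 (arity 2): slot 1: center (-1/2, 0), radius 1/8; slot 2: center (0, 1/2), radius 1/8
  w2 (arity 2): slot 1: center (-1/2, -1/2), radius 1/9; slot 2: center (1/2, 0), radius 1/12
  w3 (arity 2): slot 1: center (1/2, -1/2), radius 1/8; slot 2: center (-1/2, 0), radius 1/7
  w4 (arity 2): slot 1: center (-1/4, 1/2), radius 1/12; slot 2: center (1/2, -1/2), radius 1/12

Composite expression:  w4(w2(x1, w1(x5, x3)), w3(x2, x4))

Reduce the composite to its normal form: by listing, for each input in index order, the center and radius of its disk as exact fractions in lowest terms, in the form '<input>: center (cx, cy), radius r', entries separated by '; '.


x1: center (-7/24, 11/24), radius 1/108; x2: center (13/24, -13/24), radius 1/96; x3: center (-5/24, 145/288), radius 1/1152; x4: center (11/24, -1/2), radius 1/84; x5: center (-61/288, 1/2), radius 1/1152

Only the slot chain above each x matters under w4; compose those maps.
for x1, the 2-step affine chain lands on center (-7/24, 11/24), radius 1/108
for x5, the 3-step affine chain lands on center (-61/288, 1/2), radius 1/1152
for x3, the 3-step affine chain lands on center (-5/24, 145/288), radius 1/1152
for x2, the 2-step affine chain lands on center (13/24, -13/24), radius 1/96
for x4, the 2-step affine chain lands on center (11/24, -1/2), radius 1/84
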